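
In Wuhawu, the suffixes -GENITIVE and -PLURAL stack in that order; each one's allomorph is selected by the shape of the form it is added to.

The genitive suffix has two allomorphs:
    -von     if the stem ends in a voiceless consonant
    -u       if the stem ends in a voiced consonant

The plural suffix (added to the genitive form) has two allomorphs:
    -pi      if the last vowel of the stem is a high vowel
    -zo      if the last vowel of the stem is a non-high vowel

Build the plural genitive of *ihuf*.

Since the final consonant of *ihuf* is /f/ (voiceless), it takes -von, giving *ihufvon*.
The genitive form *ihufvon*: last vowel = /o/, a non-high vowel → -zo → *ihufvonzo*.

ihufvonzo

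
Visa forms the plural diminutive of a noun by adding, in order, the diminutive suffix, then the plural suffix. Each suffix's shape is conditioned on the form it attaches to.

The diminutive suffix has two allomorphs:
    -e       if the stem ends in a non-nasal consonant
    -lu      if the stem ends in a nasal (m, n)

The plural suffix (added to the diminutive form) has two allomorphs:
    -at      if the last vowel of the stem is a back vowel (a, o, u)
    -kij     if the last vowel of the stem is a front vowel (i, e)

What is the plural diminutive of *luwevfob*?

luwevfobekij

The final consonant of *luwevfob* is /b/, which is non-nasal, so the diminutive suffix is -e, giving *luwevfobe*.
Since the last vowel of the diminutive form *luwevfobe* is /e/ (a front vowel), it takes -kij, giving *luwevfobekij*.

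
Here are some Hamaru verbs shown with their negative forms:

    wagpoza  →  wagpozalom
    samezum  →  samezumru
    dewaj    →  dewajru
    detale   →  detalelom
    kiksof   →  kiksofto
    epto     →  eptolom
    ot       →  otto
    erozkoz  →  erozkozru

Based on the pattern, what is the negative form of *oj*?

The suffix is conditioned by the final sound: -to when the stem ends in a voiceless consonant (*kiksof*, *ot*); -ru when the stem ends in a voiced consonant (*samezum*, *dewaj*, *erozkoz*); -lom when the stem ends in a vowel (*wagpoza*, *detale*, *epto*).
The final sound of *oj* is /j/, which is a voiced consonant, so the suffix is -ru, giving *ojru*.

ojru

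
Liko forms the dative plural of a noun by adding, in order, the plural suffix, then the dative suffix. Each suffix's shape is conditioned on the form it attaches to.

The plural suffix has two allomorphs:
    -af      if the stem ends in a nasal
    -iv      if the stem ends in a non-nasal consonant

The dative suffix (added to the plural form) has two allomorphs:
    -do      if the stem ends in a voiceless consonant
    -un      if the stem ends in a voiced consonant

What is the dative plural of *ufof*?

The final consonant of *ufof* is /f/, which is non-nasal, so the plural suffix is -iv, giving *ufofiv*.
Since the final consonant of the plural form *ufofiv* is /v/ (voiced), it takes -un, giving *ufofivun*.

ufofivun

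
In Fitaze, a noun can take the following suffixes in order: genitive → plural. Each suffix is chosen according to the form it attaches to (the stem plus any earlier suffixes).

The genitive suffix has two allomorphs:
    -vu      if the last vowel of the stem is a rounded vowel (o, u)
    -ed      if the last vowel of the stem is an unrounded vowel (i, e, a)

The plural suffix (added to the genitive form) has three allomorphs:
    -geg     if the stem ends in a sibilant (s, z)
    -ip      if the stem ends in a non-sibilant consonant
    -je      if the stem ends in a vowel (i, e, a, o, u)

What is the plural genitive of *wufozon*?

wufozonvuje

*wufozon* — last vowel /o/ (a rounded vowel) → -vu → *wufozonvu*.
Since the final sound of the genitive form *wufozonvu* is /u/ (a vowel), it takes -je, giving *wufozonvuje*.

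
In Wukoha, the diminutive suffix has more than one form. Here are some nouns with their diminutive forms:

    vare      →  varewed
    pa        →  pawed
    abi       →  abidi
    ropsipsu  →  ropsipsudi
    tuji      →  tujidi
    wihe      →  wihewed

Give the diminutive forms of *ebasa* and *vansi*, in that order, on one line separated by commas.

ebasawed, vansidi

Looking at the last vowel of each stem: -di when the last vowel of the stem is a high vowel (*abi*, *ropsipsu*, *tuji*); -wed when the last vowel of the stem is a non-high vowel (*vare*, *pa*, *wihe*).
*ebasa* — last vowel /a/ (a non-high vowel) → -wed → *ebasawed*.
Since the last vowel of *vansi* is /i/ (a high vowel), it takes -di, giving *vansidi*.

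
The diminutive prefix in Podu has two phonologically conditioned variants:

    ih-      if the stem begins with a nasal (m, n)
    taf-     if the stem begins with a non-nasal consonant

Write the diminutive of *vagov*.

tafvagov

Since the first consonant of *vagov* is /v/ (non-nasal), it takes taf-, giving *tafvagov*.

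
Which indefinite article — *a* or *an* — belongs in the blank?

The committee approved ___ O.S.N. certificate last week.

The indefinite article is chosen by the initial *sound* of the following word, not its spelling.
The initialism *O.S.N.* is read letter by letter; the first letter, O, is pronounced /oʊ/, which begins with a vowel sound.
So the article is *an*: The committee approved an O.S.N. certificate last week.

an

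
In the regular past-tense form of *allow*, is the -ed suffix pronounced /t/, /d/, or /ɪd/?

/d/

The stem *allow* ends in a voiced sound other than /d/.
The -ed suffix is realized as /ɪd/ after /t, d/; as /t/ after other voiceless consonants; and as /d/ after other voiced sounds.
So -ed on *allow* is pronounced /d/.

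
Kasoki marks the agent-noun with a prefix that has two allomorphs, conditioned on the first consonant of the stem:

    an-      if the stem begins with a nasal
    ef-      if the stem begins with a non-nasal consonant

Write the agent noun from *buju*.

efbuju

*buju*: first consonant = /b/, non-nasal → ef- → *efbuju*.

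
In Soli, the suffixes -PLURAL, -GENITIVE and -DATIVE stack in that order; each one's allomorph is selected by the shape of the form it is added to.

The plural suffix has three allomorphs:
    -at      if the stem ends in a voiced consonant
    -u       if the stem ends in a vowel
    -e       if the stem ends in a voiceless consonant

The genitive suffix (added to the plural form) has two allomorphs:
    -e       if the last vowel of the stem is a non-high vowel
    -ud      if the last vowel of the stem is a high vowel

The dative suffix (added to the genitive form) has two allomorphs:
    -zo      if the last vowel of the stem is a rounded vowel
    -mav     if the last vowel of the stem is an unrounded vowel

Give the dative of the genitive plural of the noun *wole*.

The final sound of *wole* is /e/, which is a vowel, so the plural suffix is -u, giving *woleu*.
The plural form *woleu* — last vowel /u/ (a high vowel) → -ud → *woleuud*.
The genitive form *woleuud* — last vowel /u/ (a rounded vowel) → -zo → *woleuudzo*.

woleuudzo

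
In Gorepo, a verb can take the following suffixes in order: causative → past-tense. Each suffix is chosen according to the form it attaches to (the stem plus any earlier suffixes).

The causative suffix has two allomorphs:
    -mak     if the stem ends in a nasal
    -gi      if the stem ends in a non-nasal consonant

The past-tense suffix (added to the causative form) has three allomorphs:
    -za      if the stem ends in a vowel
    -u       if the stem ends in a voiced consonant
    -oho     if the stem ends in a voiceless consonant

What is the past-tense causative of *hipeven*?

hipevenmakoho

The final consonant of *hipeven* is /n/, which is a nasal, so the causative suffix is -mak, giving *hipevenmak*.
The causative form *hipevenmak*: final sound = /k/, a voiceless consonant → -oho → *hipevenmakoho*.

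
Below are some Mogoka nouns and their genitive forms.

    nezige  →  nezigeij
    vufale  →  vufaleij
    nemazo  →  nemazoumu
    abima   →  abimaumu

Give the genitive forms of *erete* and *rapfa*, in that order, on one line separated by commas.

The pattern is front/back vowel harmony: -ij when the last vowel of the stem is a front vowel (*nezige*, *vufale*); -umu when the last vowel of the stem is a back vowel (*nemazo*, *abima*).
*erete* — last vowel /e/ (a front vowel) → -ij → *ereteij*.
The last vowel of *rapfa* is /a/, which is a back vowel, so the suffix is -umu, giving *rapfaumu*.

ereteij, rapfaumu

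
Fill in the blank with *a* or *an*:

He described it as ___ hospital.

The indefinite article is chosen by the initial *sound* of the following word, not its spelling.
*hospital* begins with the sound /h/ (h is pronounced) — a consonant sound.
So the article is *a*: He described it as a hospital.

a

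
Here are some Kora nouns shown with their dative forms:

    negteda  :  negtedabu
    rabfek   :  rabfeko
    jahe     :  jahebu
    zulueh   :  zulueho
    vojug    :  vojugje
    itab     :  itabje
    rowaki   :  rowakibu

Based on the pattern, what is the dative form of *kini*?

kinibu

Looking at the final sound of each stem: -o when the stem ends in a voiceless consonant (*rabfek*, *zulueh*); -je when the stem ends in a voiced consonant (*vojug*, *itab*); -bu when the stem ends in a vowel (*negteda*, *jahe*, *rowaki*).
*kini*: final sound = /i/, a vowel → -bu → *kinibu*.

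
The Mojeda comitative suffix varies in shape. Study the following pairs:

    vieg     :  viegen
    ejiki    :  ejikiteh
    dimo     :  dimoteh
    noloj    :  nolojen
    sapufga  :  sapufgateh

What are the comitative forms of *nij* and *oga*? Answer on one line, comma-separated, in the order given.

The suffix is conditioned by the final sound: -en when the stem ends in a consonant (*vieg*, *noloj*); -teh when the stem ends in a vowel (*ejiki*, *dimo*, *sapufga*).
*nij* — final sound /j/ (a consonant) → -en → *nijen*.
The final sound of *oga* is /a/, which is a vowel, so the suffix is -teh, giving *ogateh*.

nijen, ogateh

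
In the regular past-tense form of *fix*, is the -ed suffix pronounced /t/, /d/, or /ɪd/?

/t/

The stem *fix* ends in a voiceless consonant other than /t/.
The -ed suffix is realized as /ɪd/ after /t, d/; as /t/ after other voiceless consonants; and as /d/ after other voiced sounds.
So -ed on *fix* is pronounced /t/.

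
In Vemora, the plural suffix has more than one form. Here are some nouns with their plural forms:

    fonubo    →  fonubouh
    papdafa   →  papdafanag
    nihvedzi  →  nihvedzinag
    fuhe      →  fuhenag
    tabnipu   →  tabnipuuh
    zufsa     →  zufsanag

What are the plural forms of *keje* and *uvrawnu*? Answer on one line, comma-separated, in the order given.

The suffix is conditioned by the last vowel: -uh when the last vowel of the stem is a rounded vowel (*fonubo*, *tabnipu*); -nag when the last vowel of the stem is an unrounded vowel (*papdafa*, *nihvedzi*, *fuhe*, *zufsa*).
*keje*: last vowel = /e/, an unrounded vowel → -nag → *kejenag*.
The last vowel of *uvrawnu* is /u/, which is a rounded vowel, so the suffix is -uh, giving *uvrawnuuh*.

kejenag, uvrawnuuh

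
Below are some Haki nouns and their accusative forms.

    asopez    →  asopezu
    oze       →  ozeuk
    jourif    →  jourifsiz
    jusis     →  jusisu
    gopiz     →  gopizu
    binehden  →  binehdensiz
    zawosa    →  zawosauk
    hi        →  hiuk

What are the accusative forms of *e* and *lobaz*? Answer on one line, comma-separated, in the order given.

euk, lobazu

Looking at the final sound of each stem: -u when the stem ends in a sibilant (*asopez*, *jusis*, *gopiz*); -siz when the stem ends in a non-sibilant consonant (*jourif*, *binehden*); -uk when the stem ends in a vowel (*oze*, *zawosa*, *hi*).
Since the final sound of *e* is /e/ (a vowel), it takes -uk, giving *euk*.
Since the final sound of *lobaz* is /z/ (a sibilant), it takes -u, giving *lobazu*.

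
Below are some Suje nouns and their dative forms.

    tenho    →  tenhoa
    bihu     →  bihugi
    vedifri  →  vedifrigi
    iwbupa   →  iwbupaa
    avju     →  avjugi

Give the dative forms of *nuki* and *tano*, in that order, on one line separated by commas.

nukigi, tanoa

The alternation tracks the last vowel of the stem — -gi when the last vowel of the stem is a high vowel (*bihu*, *vedifri*, *avju*); -a when the last vowel of the stem is a non-high vowel (*tenho*, *iwbupa*).
The last vowel of *nuki* is /i/, which is a high vowel, so the suffix is -gi, giving *nukigi*.
Since the last vowel of *tano* is /o/ (a non-high vowel), it takes -a, giving *tanoa*.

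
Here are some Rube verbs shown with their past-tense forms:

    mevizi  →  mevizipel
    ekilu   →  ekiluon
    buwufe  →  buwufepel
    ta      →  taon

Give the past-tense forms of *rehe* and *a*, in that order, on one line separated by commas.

rehepel, aon

The alternation tracks the last vowel of the stem — -pel when the last vowel of the stem is a front vowel (*mevizi*, *buwufe*); -on when the last vowel of the stem is a back vowel (*ekilu*, *ta*).
The last vowel of *rehe* is /e/, which is a front vowel, so the suffix is -pel, giving *rehepel*.
*a* — last vowel /a/ (a back vowel) → -on → *aon*.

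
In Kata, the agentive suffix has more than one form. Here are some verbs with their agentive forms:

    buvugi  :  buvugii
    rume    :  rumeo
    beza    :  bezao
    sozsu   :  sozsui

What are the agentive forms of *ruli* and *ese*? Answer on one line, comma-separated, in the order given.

Looking at the last vowel of each stem: -i when the last vowel of the stem is a high vowel (*buvugi*, *sozsu*); -o when the last vowel of the stem is a non-high vowel (*rume*, *beza*).
Since the last vowel of *ruli* is /i/ (a high vowel), it takes -i, giving *rulii*.
*ese* — last vowel /e/ (a non-high vowel) → -o → *eseo*.

rulii, eseo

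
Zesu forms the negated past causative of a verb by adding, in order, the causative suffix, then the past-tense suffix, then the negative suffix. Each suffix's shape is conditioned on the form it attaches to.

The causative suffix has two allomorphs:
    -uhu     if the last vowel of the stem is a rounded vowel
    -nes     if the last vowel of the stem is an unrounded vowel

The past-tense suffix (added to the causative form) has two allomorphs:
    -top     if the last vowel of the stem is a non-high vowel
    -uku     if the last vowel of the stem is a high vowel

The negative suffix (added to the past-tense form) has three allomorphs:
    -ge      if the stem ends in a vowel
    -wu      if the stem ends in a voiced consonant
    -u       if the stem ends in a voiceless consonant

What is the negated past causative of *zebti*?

Since the last vowel of *zebti* is /i/ (an unrounded vowel), it takes -nes, giving *zebtines*.
The causative form *zebtines*: last vowel = /e/, a non-high vowel → -top → *zebtinestop*.
The past-tense form *zebtinestop*: final sound = /p/, a voiceless consonant → -u → *zebtinestopu*.

zebtinestopu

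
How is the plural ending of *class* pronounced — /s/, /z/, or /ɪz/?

The stem *class* ends in a sibilant (/s, z, ʃ, ʒ, tʃ, dʒ/).
The plural suffix surfaces as /ɪz/ after sibilants, /s/ after other voiceless consonants, and /z/ after other voiced sounds.
So the plural -s on *class* is pronounced /ɪz/.

/ɪz/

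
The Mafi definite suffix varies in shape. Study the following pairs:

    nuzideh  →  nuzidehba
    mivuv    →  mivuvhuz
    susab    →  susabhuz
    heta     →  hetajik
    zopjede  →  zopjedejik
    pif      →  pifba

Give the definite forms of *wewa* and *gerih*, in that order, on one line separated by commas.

wewajik, gerihba

The pattern is voicing of the final sound: -ba when the stem ends in a voiceless consonant (*nuzideh*, *pif*); -huz when the stem ends in a voiced consonant (*mivuv*, *susab*); -jik when the stem ends in a vowel (*heta*, *zopjede*).
Since the final sound of *wewa* is /a/ (a vowel), it takes -jik, giving *wewajik*.
*gerih*: final sound = /h/, a voiceless consonant → -ba → *gerihba*.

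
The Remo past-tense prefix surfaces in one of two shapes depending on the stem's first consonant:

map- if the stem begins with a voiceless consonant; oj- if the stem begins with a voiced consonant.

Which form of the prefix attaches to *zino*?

oj-

*zino* — first consonant /z/ (voiced) → oj-.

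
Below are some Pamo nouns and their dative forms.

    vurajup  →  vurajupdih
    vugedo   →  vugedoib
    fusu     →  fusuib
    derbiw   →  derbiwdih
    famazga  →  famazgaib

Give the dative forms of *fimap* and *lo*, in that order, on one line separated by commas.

fimapdih, loib

The suffix is conditioned by the final sound: -dih when the stem ends in a consonant (*vurajup*, *derbiw*); -ib when the stem ends in a vowel (*vugedo*, *fusu*, *famazga*).
Since the final sound of *fimap* is /p/ (a consonant), it takes -dih, giving *fimapdih*.
*lo*: final sound = /o/, a vowel → -ib → *loib*.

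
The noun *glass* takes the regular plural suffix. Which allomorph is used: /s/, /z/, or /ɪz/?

The stem *glass* ends in a sibilant (/s, z, ʃ, ʒ, tʃ, dʒ/).
The plural suffix surfaces as /ɪz/ after sibilants, /s/ after other voiceless consonants, and /z/ after other voiced sounds.
So the plural -s on *glass* is pronounced /ɪz/.

/ɪz/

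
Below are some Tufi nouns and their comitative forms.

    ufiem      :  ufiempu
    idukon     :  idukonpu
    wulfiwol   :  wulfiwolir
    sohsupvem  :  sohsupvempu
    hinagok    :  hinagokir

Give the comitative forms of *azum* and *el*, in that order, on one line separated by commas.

Looking at the final consonant of each stem: -pu when the stem ends in a nasal (*ufiem*, *idukon*, *sohsupvem*); -ir when the stem ends in a non-nasal consonant (*wulfiwol*, *hinagok*).
The final consonant of *azum* is /m/, which is a nasal, so the suffix is -pu, giving *azumpu*.
The final consonant of *el* is /l/, which is non-nasal, so the suffix is -ir, giving *elir*.

azumpu, elir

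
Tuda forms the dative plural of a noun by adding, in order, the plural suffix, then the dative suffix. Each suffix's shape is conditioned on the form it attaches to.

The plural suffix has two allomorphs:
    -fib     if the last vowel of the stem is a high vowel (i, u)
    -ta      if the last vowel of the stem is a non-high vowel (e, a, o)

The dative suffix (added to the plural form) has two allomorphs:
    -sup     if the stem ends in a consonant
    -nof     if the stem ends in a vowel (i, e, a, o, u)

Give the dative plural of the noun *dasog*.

Since the last vowel of *dasog* is /o/ (a non-high vowel), it takes -ta, giving *dasogta*.
Since the final sound of the plural form *dasogta* is /a/ (a vowel), it takes -nof, giving *dasogtanof*.

dasogtanof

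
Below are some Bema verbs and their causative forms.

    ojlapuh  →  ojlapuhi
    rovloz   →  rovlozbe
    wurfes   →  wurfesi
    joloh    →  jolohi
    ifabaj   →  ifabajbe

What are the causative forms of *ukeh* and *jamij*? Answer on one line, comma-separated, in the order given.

Looking at the final consonant of each stem: -i when the stem ends in a voiceless consonant (*ojlapuh*, *wurfes*, *joloh*); -be when the stem ends in a voiced consonant (*rovloz*, *ifabaj*).
*ukeh*: final consonant = /h/, voiceless → -i → *ukehi*.
*jamij* — final consonant /j/ (voiced) → -be → *jamijbe*.

ukehi, jamijbe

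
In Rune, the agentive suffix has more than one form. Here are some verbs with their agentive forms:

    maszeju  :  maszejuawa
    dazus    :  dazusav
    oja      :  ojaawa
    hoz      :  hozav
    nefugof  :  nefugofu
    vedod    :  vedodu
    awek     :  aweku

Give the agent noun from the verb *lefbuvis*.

The alternation tracks the final sound of the stem — -av when the stem ends in a sibilant (*dazus*, *hoz*); -u when the stem ends in a non-sibilant consonant (*nefugof*, *vedod*, *awek*); -awa when the stem ends in a vowel (*maszeju*, *oja*).
The final sound of *lefbuvis* is /s/, which is a sibilant, so the suffix is -av, giving *lefbuvisav*.

lefbuvisav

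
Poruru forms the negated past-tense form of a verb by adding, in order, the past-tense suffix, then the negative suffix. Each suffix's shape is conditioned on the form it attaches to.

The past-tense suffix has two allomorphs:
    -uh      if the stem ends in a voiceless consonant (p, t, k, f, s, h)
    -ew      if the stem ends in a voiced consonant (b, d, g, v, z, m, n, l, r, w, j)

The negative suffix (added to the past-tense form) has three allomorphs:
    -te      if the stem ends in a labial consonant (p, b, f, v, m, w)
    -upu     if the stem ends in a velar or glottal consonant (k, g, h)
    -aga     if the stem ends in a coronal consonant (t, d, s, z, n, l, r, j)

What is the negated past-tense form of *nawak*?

*nawak*: final consonant = /k/, voiceless → -uh → *nawakuh*.
The final consonant of the past-tense form *nawakuh* is /h/, which is velar/glottal, so the negative suffix is -upu, giving *nawakuhupu*.

nawakuhupu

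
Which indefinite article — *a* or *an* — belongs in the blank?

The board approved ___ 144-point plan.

a

The indefinite article is chosen by the initial *sound* of the following word, not its spelling.
The number *144* is spoken "one hundred …", beginning with /wʌn/ — a consonant sound.
So the article is *a*: The board approved a 144-point plan.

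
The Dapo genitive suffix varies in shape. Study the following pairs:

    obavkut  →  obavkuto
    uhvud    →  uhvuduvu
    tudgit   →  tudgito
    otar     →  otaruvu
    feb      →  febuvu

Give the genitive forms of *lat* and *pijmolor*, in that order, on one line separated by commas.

The suffix is conditioned by the final consonant: -o when the stem ends in a voiceless consonant (*obavkut*, *tudgit*); -uvu when the stem ends in a voiced consonant (*uhvud*, *otar*, *feb*).
*lat*: final consonant = /t/, voiceless → -o → *lato*.
*pijmolor* — final consonant /r/ (voiced) → -uvu → *pijmoloruvu*.

lato, pijmoloruvu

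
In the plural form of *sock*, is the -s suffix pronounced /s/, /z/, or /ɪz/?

/s/

The stem *sock* ends in a voiceless non-sibilant consonant.
The plural suffix surfaces as /ɪz/ after sibilants, /s/ after other voiceless consonants, and /z/ after other voiced sounds.
So the plural -s on *sock* is pronounced /s/.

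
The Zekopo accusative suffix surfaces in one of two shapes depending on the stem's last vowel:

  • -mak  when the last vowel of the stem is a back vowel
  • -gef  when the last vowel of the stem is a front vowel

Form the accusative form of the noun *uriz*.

urizgef

Since the last vowel of *uriz* is /i/ (a front vowel), it takes -gef, giving *urizgef*.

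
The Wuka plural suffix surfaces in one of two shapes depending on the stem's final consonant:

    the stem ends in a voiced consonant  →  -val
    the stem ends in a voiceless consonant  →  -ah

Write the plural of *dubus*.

dubusah

The final consonant of *dubus* is /s/, which is voiceless, so the suffix is -ah, giving *dubusah*.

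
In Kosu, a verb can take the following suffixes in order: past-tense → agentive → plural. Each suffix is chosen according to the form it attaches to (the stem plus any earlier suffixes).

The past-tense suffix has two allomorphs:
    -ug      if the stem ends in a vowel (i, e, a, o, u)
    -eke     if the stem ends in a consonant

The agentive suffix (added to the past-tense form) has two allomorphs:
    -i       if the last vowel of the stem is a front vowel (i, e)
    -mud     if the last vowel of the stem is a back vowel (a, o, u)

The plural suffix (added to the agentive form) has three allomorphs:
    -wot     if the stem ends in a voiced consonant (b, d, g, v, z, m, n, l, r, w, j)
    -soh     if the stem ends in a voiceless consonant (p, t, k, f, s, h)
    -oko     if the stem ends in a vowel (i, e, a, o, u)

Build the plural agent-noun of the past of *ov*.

The final sound of *ov* is /v/, which is a consonant, so the past-tense suffix is -eke, giving *oveke*.
The past-tense form *oveke*: last vowel = /e/, a front vowel → -i → *ovekei*.
The agentive form *ovekei* — final sound /i/ (a vowel) → -oko → *ovekeioko*.

ovekeioko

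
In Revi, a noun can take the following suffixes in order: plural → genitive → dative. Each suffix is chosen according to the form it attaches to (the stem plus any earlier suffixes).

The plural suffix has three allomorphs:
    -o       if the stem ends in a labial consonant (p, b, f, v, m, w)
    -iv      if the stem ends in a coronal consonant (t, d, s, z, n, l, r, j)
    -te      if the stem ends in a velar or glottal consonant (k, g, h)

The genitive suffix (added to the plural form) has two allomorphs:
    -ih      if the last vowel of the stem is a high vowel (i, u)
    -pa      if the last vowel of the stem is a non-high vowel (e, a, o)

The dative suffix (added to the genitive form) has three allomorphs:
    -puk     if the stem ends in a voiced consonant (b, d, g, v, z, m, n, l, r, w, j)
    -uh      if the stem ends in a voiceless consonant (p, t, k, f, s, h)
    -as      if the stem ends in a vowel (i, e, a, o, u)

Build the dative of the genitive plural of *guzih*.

guzihtepaas

*guzih* — final consonant /h/ (velar/glottal) → -te → *guzihte*.
The last vowel of the plural form *guzihte* is /e/, which is a non-high vowel, so the genitive suffix is -pa, giving *guzihtepa*.
The genitive form *guzihtepa* — final sound /a/ (a vowel) → -as → *guzihtepaas*.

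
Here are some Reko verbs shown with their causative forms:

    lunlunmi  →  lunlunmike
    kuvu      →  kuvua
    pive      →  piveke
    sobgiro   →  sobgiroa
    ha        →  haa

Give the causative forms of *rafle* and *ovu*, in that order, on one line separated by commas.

The suffix is conditioned by the last vowel: -ke when the last vowel of the stem is a front vowel (*lunlunmi*, *pive*); -a when the last vowel of the stem is a back vowel (*kuvu*, *sobgiro*, *ha*).
The last vowel of *rafle* is /e/, which is a front vowel, so the suffix is -ke, giving *rafleke*.
Since the last vowel of *ovu* is /u/ (a back vowel), it takes -a, giving *ovua*.

rafleke, ovua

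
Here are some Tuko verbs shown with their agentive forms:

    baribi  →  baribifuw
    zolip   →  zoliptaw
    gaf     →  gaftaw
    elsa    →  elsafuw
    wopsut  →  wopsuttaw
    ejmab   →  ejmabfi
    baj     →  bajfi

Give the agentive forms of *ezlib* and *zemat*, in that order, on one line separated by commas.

ezlibfi, zemattaw

Looking at the final sound of each stem: -taw when the stem ends in a voiceless consonant (*zolip*, *gaf*, *wopsut*); -fi when the stem ends in a voiced consonant (*ejmab*, *baj*); -fuw when the stem ends in a vowel (*baribi*, *elsa*).
The final sound of *ezlib* is /b/, which is a voiced consonant, so the suffix is -fi, giving *ezlibfi*.
*zemat* — final sound /t/ (a voiceless consonant) → -taw → *zemattaw*.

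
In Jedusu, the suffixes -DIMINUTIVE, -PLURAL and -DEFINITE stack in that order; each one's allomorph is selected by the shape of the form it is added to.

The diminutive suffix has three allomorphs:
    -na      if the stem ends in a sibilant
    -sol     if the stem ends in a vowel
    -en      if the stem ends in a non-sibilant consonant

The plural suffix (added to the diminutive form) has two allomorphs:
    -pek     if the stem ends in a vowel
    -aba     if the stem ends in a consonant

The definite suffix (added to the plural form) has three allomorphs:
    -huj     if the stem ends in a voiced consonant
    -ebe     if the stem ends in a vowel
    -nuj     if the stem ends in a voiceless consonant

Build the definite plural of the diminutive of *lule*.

lulesolabaebe

*lule* — final sound /e/ (a vowel) → -sol → *lulesol*.
The diminutive form *lulesol*: final sound = /l/, a consonant → -aba → *lulesolaba*.
The plural form *lulesolaba*: final sound = /a/, a vowel → -ebe → *lulesolabaebe*.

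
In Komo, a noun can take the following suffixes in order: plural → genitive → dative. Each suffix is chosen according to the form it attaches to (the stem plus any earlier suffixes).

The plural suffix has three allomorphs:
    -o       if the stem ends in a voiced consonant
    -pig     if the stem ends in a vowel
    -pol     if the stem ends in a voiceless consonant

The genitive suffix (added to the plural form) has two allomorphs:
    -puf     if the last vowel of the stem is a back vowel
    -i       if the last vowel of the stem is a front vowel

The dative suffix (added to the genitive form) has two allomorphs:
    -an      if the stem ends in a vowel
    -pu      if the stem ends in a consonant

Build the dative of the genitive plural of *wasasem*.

wasasemopufpu

The final sound of *wasasem* is /m/, which is a voiced consonant, so the plural suffix is -o, giving *wasasemo*.
The plural form *wasasemo*: last vowel = /o/, a back vowel → -puf → *wasasemopuf*.
The final sound of the genitive form *wasasemopuf* is /f/, which is a consonant, so the dative suffix is -pu, giving *wasasemopufpu*.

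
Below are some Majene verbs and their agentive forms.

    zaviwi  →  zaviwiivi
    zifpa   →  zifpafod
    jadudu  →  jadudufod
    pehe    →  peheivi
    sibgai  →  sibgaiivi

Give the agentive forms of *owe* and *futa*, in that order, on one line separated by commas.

oweivi, futafod

The pattern is front/back vowel harmony: -ivi when the last vowel of the stem is a front vowel (*zaviwi*, *pehe*, *sibgai*); -fod when the last vowel of the stem is a back vowel (*zifpa*, *jadudu*).
*owe*: last vowel = /e/, a front vowel → -ivi → *oweivi*.
The last vowel of *futa* is /a/, which is a back vowel, so the suffix is -fod, giving *futafod*.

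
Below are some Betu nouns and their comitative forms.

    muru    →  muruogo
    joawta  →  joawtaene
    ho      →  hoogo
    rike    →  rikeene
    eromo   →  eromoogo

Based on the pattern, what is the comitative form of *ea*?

The suffix is conditioned by the last vowel: -ogo when the last vowel of the stem is a rounded vowel (*muru*, *ho*, *eromo*); -ene when the last vowel of the stem is an unrounded vowel (*joawta*, *rike*).
The last vowel of *ea* is /a/, which is an unrounded vowel, so the suffix is -ene, giving *eaene*.

eaene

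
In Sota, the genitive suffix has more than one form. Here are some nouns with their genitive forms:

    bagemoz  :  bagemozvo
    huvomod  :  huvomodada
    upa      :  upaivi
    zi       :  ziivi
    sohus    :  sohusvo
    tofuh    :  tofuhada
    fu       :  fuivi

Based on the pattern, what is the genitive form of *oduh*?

The pattern is sibilance of the final sound: -vo when the stem ends in a sibilant (*bagemoz*, *sohus*); -ada when the stem ends in a non-sibilant consonant (*huvomod*, *tofuh*); -ivi when the stem ends in a vowel (*upa*, *zi*, *fu*).
Since the final sound of *oduh* is /h/ (a non-sibilant consonant), it takes -ada, giving *oduhada*.

oduhada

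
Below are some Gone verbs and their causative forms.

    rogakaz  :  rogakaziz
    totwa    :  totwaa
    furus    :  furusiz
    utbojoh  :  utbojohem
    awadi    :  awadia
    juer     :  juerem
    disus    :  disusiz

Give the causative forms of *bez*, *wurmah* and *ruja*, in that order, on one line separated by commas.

Looking at the final sound of each stem: -iz when the stem ends in a sibilant (*rogakaz*, *furus*, *disus*); -em when the stem ends in a non-sibilant consonant (*utbojoh*, *juer*); -a when the stem ends in a vowel (*totwa*, *awadi*).
*bez*: final sound = /z/, a sibilant → -iz → *beziz*.
The final sound of *wurmah* is /h/, which is a non-sibilant consonant, so the suffix is -em, giving *wurmahem*.
*ruja*: final sound = /a/, a vowel → -a → *rujaa*.

beziz, wurmahem, rujaa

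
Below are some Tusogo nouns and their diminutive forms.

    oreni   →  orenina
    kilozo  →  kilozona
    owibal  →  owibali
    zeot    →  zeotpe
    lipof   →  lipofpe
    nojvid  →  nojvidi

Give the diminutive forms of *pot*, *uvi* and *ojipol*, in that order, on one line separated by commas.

potpe, uvina, ojipoli

The pattern is voicing of the final sound: -pe when the stem ends in a voiceless consonant (*zeot*, *lipof*); -i when the stem ends in a voiced consonant (*owibal*, *nojvid*); -na when the stem ends in a vowel (*oreni*, *kilozo*).
*pot*: final sound = /t/, a voiceless consonant → -pe → *potpe*.
Since the final sound of *uvi* is /i/ (a vowel), it takes -na, giving *uvina*.
The final sound of *ojipol* is /l/, which is a voiced consonant, so the suffix is -i, giving *ojipoli*.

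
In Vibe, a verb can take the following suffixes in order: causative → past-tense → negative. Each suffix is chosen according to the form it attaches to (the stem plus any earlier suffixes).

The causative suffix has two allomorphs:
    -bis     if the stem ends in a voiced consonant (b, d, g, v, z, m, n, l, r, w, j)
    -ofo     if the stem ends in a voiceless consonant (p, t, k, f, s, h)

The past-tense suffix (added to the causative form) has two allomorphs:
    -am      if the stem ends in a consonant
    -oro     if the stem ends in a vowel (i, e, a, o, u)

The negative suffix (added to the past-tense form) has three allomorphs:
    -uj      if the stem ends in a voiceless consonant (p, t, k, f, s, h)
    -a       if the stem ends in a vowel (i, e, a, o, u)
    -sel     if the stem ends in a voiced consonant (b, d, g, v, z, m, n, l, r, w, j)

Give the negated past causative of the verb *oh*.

ohofooroa

*oh* — final consonant /h/ (voiceless) → -ofo → *ohofo*.
The final sound of the causative form *ohofo* is /o/, which is a vowel, so the past-tense suffix is -oro, giving *ohofooro*.
The final sound of the past-tense form *ohofooro* is /o/, which is a vowel, so the negative suffix is -a, giving *ohofooroa*.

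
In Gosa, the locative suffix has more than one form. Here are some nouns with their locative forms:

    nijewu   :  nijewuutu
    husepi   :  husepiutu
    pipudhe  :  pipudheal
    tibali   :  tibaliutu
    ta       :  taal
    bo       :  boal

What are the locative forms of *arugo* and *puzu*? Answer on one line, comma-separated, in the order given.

The pattern is height harmony: -utu when the last vowel of the stem is a high vowel (*nijewu*, *husepi*, *tibali*); -al when the last vowel of the stem is a non-high vowel (*pipudhe*, *ta*, *bo*).
The last vowel of *arugo* is /o/, which is a non-high vowel, so the suffix is -al, giving *arugoal*.
*puzu* — last vowel /u/ (a high vowel) → -utu → *puzuutu*.

arugoal, puzuutu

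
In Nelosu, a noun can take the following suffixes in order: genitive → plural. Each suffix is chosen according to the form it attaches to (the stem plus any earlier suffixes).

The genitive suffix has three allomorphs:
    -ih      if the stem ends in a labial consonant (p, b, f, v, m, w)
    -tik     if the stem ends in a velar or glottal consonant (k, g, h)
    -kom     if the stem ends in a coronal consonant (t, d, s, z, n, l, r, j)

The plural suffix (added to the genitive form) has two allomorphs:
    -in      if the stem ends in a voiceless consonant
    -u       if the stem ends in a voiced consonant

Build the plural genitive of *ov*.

*ov*: final consonant = /v/, labial → -ih → *ovih*.
The genitive form *ovih*: final consonant = /h/, voiceless → -in → *ovihin*.

ovihin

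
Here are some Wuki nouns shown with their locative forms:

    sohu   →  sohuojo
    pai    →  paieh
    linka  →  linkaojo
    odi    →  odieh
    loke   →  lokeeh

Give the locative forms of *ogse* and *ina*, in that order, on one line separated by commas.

ogseeh, inaojo

The suffix is conditioned by the last vowel: -eh when the last vowel of the stem is a front vowel (*pai*, *odi*, *loke*); -ojo when the last vowel of the stem is a back vowel (*sohu*, *linka*).
The last vowel of *ogse* is /e/, which is a front vowel, so the suffix is -eh, giving *ogseeh*.
Since the last vowel of *ina* is /a/ (a back vowel), it takes -ojo, giving *inaojo*.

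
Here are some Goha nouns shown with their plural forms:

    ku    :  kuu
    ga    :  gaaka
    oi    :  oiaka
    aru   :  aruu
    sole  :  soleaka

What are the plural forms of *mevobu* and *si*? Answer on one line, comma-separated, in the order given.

The alternation tracks the last vowel of the stem — -u when the last vowel of the stem is a rounded vowel (*ku*, *aru*); -aka when the last vowel of the stem is an unrounded vowel (*ga*, *oi*, *sole*).
*mevobu*: last vowel = /u/, a rounded vowel → -u → *mevobuu*.
The last vowel of *si* is /i/, which is an unrounded vowel, so the suffix is -aka, giving *siaka*.

mevobuu, siaka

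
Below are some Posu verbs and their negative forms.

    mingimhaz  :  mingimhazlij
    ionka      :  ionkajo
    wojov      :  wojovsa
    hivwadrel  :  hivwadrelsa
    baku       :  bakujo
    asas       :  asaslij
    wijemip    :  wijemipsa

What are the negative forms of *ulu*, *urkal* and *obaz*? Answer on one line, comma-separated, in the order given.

Looking at the final sound of each stem: -lij when the stem ends in a sibilant (*mingimhaz*, *asas*); -sa when the stem ends in a non-sibilant consonant (*wojov*, *hivwadrel*, *wijemip*); -jo when the stem ends in a vowel (*ionka*, *baku*).
*ulu*: final sound = /u/, a vowel → -jo → *ulujo*.
*urkal* — final sound /l/ (a non-sibilant consonant) → -sa → *urkalsa*.
The final sound of *obaz* is /z/, which is a sibilant, so the suffix is -lij, giving *obazlij*.

ulujo, urkalsa, obazlij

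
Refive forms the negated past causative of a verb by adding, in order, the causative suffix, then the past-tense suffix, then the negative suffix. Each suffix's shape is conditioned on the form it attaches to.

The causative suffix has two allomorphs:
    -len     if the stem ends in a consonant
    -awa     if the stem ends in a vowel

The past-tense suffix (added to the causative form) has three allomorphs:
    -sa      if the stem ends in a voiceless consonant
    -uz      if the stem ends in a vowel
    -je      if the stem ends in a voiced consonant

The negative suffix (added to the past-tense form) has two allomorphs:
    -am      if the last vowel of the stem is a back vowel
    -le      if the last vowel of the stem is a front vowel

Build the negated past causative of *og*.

oglenjele

The final sound of *og* is /g/, which is a consonant, so the causative suffix is -len, giving *oglen*.
The causative form *oglen* — final sound /n/ (a voiced consonant) → -je → *oglenje*.
The last vowel of the past-tense form *oglenje* is /e/, which is a front vowel, so the negative suffix is -le, giving *oglenjele*.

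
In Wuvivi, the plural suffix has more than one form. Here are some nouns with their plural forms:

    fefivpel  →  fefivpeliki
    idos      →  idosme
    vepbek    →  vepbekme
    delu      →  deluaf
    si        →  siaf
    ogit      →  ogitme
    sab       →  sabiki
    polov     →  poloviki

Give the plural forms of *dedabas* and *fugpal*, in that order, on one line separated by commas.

dedabasme, fugpaliki

Looking at the final sound of each stem: -me when the stem ends in a voiceless consonant (*idos*, *vepbek*, *ogit*); -iki when the stem ends in a voiced consonant (*fefivpel*, *sab*, *polov*); -af when the stem ends in a vowel (*delu*, *si*).
*dedabas* — final sound /s/ (a voiceless consonant) → -me → *dedabasme*.
The final sound of *fugpal* is /l/, which is a voiced consonant, so the suffix is -iki, giving *fugpaliki*.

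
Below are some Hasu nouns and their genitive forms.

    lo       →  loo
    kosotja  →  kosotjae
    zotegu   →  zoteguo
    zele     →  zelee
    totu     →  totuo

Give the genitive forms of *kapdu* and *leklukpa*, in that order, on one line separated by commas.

The pattern is rounding harmony: -o when the last vowel of the stem is a rounded vowel (*lo*, *zotegu*, *totu*); -e when the last vowel of the stem is an unrounded vowel (*kosotja*, *zele*).
The last vowel of *kapdu* is /u/, which is a rounded vowel, so the suffix is -o, giving *kapduo*.
*leklukpa* — last vowel /a/ (an unrounded vowel) → -e → *leklukpae*.

kapduo, leklukpae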